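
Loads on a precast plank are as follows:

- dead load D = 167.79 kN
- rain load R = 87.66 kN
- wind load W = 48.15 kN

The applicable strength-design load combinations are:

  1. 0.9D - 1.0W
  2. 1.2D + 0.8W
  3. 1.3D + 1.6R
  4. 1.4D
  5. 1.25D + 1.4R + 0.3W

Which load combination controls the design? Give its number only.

1. 0.9(167.79) - 1.0(48.15) = 102.86
2. 1.2(167.79) + 0.8(48.15) = 239.87
3. 1.3(167.79) + 1.6(87.66) = 358.38
4. 1.4(167.79) = 234.91
5. 1.25(167.79) + 1.4(87.66) + 0.3(48.15) = 346.91
The largest value is 358.38 kN from combination 3.

Combination 3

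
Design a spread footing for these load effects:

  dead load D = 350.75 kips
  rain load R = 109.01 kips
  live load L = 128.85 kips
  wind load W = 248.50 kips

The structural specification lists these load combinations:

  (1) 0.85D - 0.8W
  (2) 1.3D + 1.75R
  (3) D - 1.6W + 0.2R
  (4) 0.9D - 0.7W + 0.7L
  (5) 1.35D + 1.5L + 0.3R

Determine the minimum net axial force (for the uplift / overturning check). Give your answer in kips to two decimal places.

(1) 0.85(350.75) - 0.8(248.50) = 298.14 - 198.80 = 99.34
(2) 1.3(350.75) + 1.75(109.01) = 646.74
(3) 1.0(350.75) - 1.6(248.50) + 0.2(109.01) = 350.75 - 397.60 + 21.80 = -25.05
(4) 0.9(350.75) - 0.7(248.50) + 0.7(128.85) = 231.92
(5) 1.35(350.75) + 1.5(128.85) + 0.3(109.01) = 473.51 + 193.28 + 32.70 = 699.49
Combination 3 gives the minimum: -25.05 kips.

-25.05 kips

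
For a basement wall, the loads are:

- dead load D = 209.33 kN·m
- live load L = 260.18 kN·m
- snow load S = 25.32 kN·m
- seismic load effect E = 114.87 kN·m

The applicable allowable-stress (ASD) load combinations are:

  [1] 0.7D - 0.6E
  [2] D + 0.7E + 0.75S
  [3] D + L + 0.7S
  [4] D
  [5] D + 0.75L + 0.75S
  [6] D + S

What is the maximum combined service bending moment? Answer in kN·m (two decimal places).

487.23 kN·m

[1] 0.7(209.33) - 0.6(114.87) = 146.53 - 68.92 = 77.61
[2] 1.0(209.33) + 0.7(114.87) + 0.75(25.32) = 209.33 + 80.41 + 18.99 = 308.73
[3] 1.0(209.33) + 1.0(260.18) + 0.7(25.32) = 209.33 + 260.18 + 17.72 = 487.23
[4] 1.0(209.33) = 209.33
[5] 1.0(209.33) + 0.75(260.18) + 0.75(25.32) = 209.33 + 195.14 + 18.99 = 423.46
[6] 1.0(209.33) + 1.0(25.32) = 209.33 + 25.32 = 234.65
Combination 3 governs: M = 487.23 kN·m.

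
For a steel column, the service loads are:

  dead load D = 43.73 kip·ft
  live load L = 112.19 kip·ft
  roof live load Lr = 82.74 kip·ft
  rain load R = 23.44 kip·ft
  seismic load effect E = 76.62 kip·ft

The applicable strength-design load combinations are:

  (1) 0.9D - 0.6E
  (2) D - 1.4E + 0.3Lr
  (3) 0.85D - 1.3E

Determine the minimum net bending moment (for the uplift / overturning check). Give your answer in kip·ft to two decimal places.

-62.44 kip·ft

(1) 0.9(43.73) - 0.6(76.62) = -6.62
(2) 1.0(43.73) - 1.4(76.62) + 0.3(82.74) = 43.73 - 107.27 + 24.82 = -38.72
(3) 0.85(43.73) - 1.3(76.62) = 37.17 - 99.61 = -62.44
Combination 3 gives the minimum: -62.44 kip·ft.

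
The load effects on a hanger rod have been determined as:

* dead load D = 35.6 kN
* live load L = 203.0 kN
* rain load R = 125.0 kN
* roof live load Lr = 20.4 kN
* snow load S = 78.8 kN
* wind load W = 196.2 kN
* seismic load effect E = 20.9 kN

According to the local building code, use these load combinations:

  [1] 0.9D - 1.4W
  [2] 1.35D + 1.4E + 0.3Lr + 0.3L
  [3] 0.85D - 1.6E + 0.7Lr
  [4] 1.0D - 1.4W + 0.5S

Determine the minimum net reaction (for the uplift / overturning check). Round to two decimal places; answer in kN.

[1] 0.9(35.6) - 1.4(196.2) = 32.04 - 274.68 = -242.64
[2] 1.35(35.6) + 1.4(20.9) + 0.3(20.4) + 0.3(203.0) = 48.06 + 29.26 + 6.12 + 60.90 = 144.34
[3] 0.85(35.6) - 1.6(20.9) + 0.7(20.4) = 30.26 - 33.44 + 14.28 = 11.10
[4] 1.0(35.6) - 1.4(196.2) + 0.5(78.8) = 35.60 - 274.68 + 39.40 = -199.68
Combination 1 gives the minimum: -242.64 kN.

-242.64 kN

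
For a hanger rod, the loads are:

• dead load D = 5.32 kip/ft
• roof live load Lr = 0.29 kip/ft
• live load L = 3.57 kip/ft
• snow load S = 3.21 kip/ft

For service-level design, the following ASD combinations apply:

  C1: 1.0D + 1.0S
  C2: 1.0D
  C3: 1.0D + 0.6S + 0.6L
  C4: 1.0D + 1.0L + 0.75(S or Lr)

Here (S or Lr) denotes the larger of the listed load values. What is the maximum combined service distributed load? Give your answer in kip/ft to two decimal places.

11.30 kip/ft

(S or Lr) → S = 3.21 kip/ft.
C1: 1.0(5.32) + 1.0(3.21) = 5.32 + 3.21 = 8.53
C2: 1.0(5.32) = 5.32
C3: 1.0(5.32) + 0.6(3.21) + 0.6(3.57) = 5.32 + 1.93 + 2.14 = 9.39
C4: 1.0(5.32) + 1.0(3.57) + 0.75(3.21) = 5.32 + 3.57 + 2.41 = 11.30
The controlling combination is 4, giving 11.30 kip/ft.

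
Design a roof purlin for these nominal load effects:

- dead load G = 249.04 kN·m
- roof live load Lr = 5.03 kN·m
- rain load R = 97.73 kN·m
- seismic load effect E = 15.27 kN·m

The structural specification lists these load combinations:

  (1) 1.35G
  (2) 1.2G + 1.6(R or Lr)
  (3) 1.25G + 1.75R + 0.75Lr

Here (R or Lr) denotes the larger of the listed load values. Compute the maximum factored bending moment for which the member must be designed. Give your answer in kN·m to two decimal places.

486.10 kN·m

(R or Lr) → R = 97.73 kN·m.
(1) 1.35(249.04) = 336.20
(2) 1.2(249.04) + 1.6(97.73) = 455.22
(3) 1.25(249.04) + 1.75(97.73) + 0.75(5.03) = 486.10
The controlling combination is 3, giving 486.10 kN·m.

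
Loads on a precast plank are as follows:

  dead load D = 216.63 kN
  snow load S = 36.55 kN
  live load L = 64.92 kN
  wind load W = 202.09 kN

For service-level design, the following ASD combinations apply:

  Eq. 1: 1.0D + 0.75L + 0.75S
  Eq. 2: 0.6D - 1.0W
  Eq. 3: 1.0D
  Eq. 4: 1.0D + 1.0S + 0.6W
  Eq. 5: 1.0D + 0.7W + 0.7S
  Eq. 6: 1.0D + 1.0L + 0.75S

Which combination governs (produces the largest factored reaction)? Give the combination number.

Combination 5

Eq. 1: 1.0(216.63) + 0.75(64.92) + 0.75(36.55) = 216.63 + 48.69 + 27.41 = 292.73
Eq. 2: 0.6(216.63) - 1.0(202.09) = 129.98 - 202.09 = -72.11
Eq. 3: 1.0(216.63) = 216.63
Eq. 4: 1.0(216.63) + 1.0(36.55) + 0.6(202.09) = 216.63 + 36.55 + 121.25 = 374.43
Eq. 5: 1.0(216.63) + 0.7(202.09) + 0.7(36.55) = 216.63 + 141.46 + 25.59 = 383.68
Eq. 6: 1.0(216.63) + 1.0(64.92) + 0.75(36.55) = 216.63 + 64.92 + 27.41 = 308.96
The largest value is 383.68 kN from combination 5.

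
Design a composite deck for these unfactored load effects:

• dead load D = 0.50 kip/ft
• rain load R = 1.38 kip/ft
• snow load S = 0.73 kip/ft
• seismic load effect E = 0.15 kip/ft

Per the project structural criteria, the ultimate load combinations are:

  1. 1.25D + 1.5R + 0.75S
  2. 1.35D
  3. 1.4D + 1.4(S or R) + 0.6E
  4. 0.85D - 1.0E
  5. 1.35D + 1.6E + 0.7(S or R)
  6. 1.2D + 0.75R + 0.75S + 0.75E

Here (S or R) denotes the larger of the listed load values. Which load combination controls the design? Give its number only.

Combination 1

(S or R) → R = 1.38 kip/ft.
1. 1.25(0.50) + 1.5(1.38) + 0.75(0.73) = 3.24
2. 1.35(0.50) = 0.68
3. 1.4(0.50) + 1.4(1.38) + 0.6(0.15) = 0.70 + 1.93 + 0.09 = 2.72
4. 0.85(0.50) - 1.0(0.15) = 0.43 - 0.15 = 0.28
5. 1.35(0.50) + 1.6(0.15) + 0.7(1.38) = 1.88
6. 1.2(0.50) + 0.75(1.38) + 0.75(0.73) + 0.75(0.15) = 0.60 + 1.04 + 0.55 + 0.11 = 2.30
The largest value is 3.24 kip/ft from combination 1.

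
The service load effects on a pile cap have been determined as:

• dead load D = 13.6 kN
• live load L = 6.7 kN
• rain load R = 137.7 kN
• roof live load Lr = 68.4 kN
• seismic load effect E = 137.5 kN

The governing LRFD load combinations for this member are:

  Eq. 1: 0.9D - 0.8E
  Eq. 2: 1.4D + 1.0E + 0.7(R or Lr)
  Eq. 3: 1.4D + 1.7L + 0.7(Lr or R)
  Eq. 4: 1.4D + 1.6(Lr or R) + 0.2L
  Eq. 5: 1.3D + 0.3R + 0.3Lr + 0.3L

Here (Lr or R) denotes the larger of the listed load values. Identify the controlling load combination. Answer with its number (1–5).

(R or Lr) → R = 137.7 kN; (Lr or R) → R = 137.7 kN.
Eq. 1: 0.9(13.6) - 0.8(137.5) = 12.24 - 110.00 = -97.76
Eq. 2: 1.4(13.6) + 1.0(137.5) + 0.7(137.7) = 19.04 + 137.50 + 96.39 = 252.93
Eq. 3: 1.4(13.6) + 1.7(6.7) + 0.7(137.7) = 19.04 + 11.39 + 96.39 = 126.82
Eq. 4: 1.4(13.6) + 1.6(137.7) + 0.2(6.7) = 19.04 + 220.32 + 1.34 = 240.70
Eq. 5: 1.3(13.6) + 0.3(137.7) + 0.3(68.4) + 0.3(6.7) = 17.68 + 41.31 + 20.52 + 2.01 = 81.52
The largest value is 252.93 kN from combination 2.

Combination 2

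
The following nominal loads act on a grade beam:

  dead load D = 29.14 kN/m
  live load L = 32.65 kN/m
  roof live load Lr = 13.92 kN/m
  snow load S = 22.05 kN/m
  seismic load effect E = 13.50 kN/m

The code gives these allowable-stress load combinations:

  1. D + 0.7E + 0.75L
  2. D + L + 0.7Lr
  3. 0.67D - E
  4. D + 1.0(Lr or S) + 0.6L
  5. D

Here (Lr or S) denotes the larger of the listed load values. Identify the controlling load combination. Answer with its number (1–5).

(Lr or S) → S = 22.05 kN/m.
1. 1.0(29.14) + 0.7(13.50) + 0.75(32.65) = 63.08
2. 1.0(29.14) + 1.0(32.65) + 0.7(13.92) = 71.53
3. 0.67(29.14) - 1.0(13.50) = 6.02
4. 1.0(29.14) + 1.0(22.05) + 0.6(32.65) = 70.78
5. 1.0(29.14) = 29.14
The largest value is 71.53 kN/m from combination 2.

Combination 2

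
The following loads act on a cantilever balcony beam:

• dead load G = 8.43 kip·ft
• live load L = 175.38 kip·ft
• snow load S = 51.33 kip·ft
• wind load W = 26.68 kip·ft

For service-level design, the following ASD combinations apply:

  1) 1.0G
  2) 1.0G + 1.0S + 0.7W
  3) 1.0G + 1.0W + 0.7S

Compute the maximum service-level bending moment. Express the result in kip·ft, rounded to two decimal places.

78.44 kip·ft

1) 1.0(8.43) = 8.43
2) 1.0(8.43) + 1.0(51.33) + 0.7(26.68) = 8.43 + 51.33 + 18.68 = 78.44
3) 1.0(8.43) + 1.0(26.68) + 0.7(51.33) = 8.43 + 26.68 + 35.93 = 71.04
Combination 2 governs: M = 78.44 kip·ft.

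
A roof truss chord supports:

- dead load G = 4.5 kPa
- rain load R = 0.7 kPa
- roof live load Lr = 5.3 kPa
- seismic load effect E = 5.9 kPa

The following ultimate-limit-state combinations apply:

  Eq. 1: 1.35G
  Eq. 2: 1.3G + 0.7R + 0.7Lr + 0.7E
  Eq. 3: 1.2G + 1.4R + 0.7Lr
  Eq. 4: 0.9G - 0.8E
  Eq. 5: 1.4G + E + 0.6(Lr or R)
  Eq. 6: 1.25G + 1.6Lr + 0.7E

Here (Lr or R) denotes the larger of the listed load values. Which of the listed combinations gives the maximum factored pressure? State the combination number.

(Lr or R) → Lr = 5.3 kPa.
Eq. 1: 1.35(4.5) = 6.08
Eq. 2: 1.3(4.5) + 0.7(0.7) + 0.7(5.3) + 0.7(5.9) = 14.18
Eq. 3: 1.2(4.5) + 1.4(0.7) + 0.7(5.3) = 10.09
Eq. 4: 0.9(4.5) - 0.8(5.9) = -0.67
Eq. 5: 1.4(4.5) + 1.0(5.9) + 0.6(5.3) = 15.38
Eq. 6: 1.25(4.5) + 1.6(5.3) + 0.7(5.9) = 18.24
The largest value is 18.24 kPa from combination 6.

Combination 6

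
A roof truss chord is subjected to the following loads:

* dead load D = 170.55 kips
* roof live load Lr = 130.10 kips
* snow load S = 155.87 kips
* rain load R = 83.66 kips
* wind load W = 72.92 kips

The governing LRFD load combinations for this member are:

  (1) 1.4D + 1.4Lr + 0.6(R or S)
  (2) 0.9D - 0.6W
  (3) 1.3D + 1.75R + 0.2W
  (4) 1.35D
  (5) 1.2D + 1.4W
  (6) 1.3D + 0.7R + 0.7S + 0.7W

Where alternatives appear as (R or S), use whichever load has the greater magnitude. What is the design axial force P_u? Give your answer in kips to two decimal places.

514.43 kips

(R or S) → S = 155.87 kips.
(1) 1.4(170.55) + 1.4(130.10) + 0.6(155.87) = 238.77 + 182.14 + 93.52 = 514.43
(2) 0.9(170.55) - 0.6(72.92) = 109.74
(3) 1.3(170.55) + 1.75(83.66) + 0.2(72.92) = 382.70
(4) 1.35(170.55) = 230.24
(5) 1.2(170.55) + 1.4(72.92) = 204.66 + 102.09 = 306.75
(6) 1.3(170.55) + 0.7(83.66) + 0.7(155.87) + 0.7(72.92) = 221.72 + 58.56 + 109.11 + 51.04 = 440.43
Combination 1 governs: P_u = 514.43 kips.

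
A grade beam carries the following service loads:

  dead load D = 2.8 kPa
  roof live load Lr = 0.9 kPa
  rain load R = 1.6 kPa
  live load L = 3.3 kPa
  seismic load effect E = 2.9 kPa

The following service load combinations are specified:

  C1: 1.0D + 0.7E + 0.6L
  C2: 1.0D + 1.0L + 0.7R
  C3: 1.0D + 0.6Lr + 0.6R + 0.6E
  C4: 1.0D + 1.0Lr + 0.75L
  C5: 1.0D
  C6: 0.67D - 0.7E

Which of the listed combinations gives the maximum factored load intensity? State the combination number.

C1: 1.0(2.8) + 0.7(2.9) + 0.6(3.3) = 2.80 + 2.03 + 1.98 = 6.81
C2: 1.0(2.8) + 1.0(3.3) + 0.7(1.6) = 2.80 + 3.30 + 1.12 = 7.22
C3: 1.0(2.8) + 0.6(0.9) + 0.6(1.6) + 0.6(2.9) = 2.80 + 0.54 + 0.96 + 1.74 = 6.04
C4: 1.0(2.8) + 1.0(0.9) + 0.75(3.3) = 2.80 + 0.90 + 2.48 = 6.18
C5: 1.0(2.8) = 2.80
C6: 0.67(2.8) - 0.7(2.9) = 1.88 - 2.03 = -0.15
The largest value is 7.22 kPa from combination 2.

Combination 2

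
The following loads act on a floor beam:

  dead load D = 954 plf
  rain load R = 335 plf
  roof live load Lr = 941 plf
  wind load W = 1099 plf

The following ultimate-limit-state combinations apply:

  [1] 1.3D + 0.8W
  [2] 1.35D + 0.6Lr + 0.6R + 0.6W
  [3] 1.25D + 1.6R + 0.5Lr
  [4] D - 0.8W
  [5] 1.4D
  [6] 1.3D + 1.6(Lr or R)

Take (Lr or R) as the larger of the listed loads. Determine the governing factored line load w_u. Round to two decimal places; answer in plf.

2745.80 plf

(Lr or R) → Lr = 941 plf.
[1] 1.3(954) + 0.8(1099) = 1240.20 + 879.20 = 2119.40
[2] 1.35(954) + 0.6(941) + 0.6(335) + 0.6(1099) = 1287.90 + 564.60 + 201.00 + 659.40 = 2712.90
[3] 1.25(954) + 1.6(335) + 0.5(941) = 1192.50 + 536.00 + 470.50 = 2199.00
[4] 1.0(954) - 0.8(1099) = 954.00 - 879.20 = 74.80
[5] 1.4(954) = 1335.60
[6] 1.3(954) + 1.6(941) = 1240.20 + 1505.60 = 2745.80
Combination 6 governs: w_u = 2745.80 plf.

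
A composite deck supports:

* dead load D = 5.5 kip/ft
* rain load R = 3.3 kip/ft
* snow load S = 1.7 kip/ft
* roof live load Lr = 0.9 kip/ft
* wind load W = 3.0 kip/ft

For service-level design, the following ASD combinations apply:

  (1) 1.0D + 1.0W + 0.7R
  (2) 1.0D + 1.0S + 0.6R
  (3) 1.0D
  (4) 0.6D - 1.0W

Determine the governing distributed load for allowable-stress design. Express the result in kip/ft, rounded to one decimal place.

(1) 1.0(5.5) + 1.0(3.0) + 0.7(3.3) = 10.8
(2) 1.0(5.5) + 1.0(1.7) + 0.6(3.3) = 9.2
(3) 1.0(5.5) = 5.5
(4) 0.6(5.5) - 1.0(3.0) = 0.3
Maximum is from combination 1.

10.8 kip/ft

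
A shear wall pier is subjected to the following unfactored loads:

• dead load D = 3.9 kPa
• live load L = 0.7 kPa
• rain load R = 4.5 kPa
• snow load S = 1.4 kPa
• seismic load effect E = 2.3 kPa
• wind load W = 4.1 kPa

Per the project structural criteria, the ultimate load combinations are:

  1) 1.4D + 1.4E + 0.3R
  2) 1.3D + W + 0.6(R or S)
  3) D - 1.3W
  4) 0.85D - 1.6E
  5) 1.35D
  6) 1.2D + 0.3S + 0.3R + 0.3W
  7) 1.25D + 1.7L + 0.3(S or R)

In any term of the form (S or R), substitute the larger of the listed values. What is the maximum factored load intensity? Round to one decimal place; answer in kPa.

11.9 kPa

(R or S) → R = 4.5 kPa; (S or R) → R = 4.5 kPa.
1) 1.4(3.9) + 1.4(2.3) + 0.3(4.5) = 10.0
2) 1.3(3.9) + 1.0(4.1) + 0.6(4.5) = 11.9
3) 1.0(3.9) - 1.3(4.1) = -1.4
4) 0.85(3.9) - 1.6(2.3) = -0.4
5) 1.35(3.9) = 5.3
6) 1.2(3.9) + 0.3(1.4) + 0.3(4.5) + 0.3(4.1) = 7.7
7) 1.25(3.9) + 1.7(0.7) + 0.3(4.5) = 7.4
The controlling combination is 2, giving 11.9 kPa.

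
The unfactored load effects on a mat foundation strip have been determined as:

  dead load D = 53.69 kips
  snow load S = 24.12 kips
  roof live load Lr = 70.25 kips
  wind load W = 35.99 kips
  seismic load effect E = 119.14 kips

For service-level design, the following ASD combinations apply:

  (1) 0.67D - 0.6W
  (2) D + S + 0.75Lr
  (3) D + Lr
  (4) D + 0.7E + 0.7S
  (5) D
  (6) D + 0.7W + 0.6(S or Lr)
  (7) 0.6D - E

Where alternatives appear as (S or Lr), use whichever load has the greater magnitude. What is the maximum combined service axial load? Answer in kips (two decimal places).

(S or Lr) → Lr = 70.25 kips.
(1) 0.67(53.69) - 0.6(35.99) = 35.97 - 21.59 = 14.38
(2) 1.0(53.69) + 1.0(24.12) + 0.75(70.25) = 53.69 + 24.12 + 52.69 = 130.50
(3) 1.0(53.69) + 1.0(70.25) = 53.69 + 70.25 = 123.94
(4) 1.0(53.69) + 0.7(119.14) + 0.7(24.12) = 53.69 + 83.40 + 16.88 = 153.97
(5) 1.0(53.69) = 53.69
(6) 1.0(53.69) + 0.7(35.99) + 0.6(70.25) = 53.69 + 25.19 + 42.15 = 121.03
(7) 0.6(53.69) - 1.0(119.14) = 32.21 - 119.14 = -86.93
Maximum is from combination 4.

153.97 kips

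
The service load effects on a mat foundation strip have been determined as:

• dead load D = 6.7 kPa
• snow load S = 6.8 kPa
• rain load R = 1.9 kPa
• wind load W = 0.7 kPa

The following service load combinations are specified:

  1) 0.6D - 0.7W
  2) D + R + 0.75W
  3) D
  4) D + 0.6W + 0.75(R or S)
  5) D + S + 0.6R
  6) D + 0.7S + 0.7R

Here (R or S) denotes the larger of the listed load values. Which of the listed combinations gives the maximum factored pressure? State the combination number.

Combination 5

(R or S) → S = 6.8 kPa.
1) 0.6(6.7) - 0.7(0.7) = 4.0 - 0.5 = 3.5
2) 1.0(6.7) + 1.0(1.9) + 0.75(0.7) = 6.7 + 1.9 + 0.5 = 9.1
3) 1.0(6.7) = 6.7
4) 1.0(6.7) + 0.6(0.7) + 0.75(6.8) = 6.7 + 0.4 + 5.1 = 12.2
5) 1.0(6.7) + 1.0(6.8) + 0.6(1.9) = 6.7 + 6.8 + 1.1 = 14.6
6) 1.0(6.7) + 0.7(6.8) + 0.7(1.9) = 6.7 + 4.8 + 1.3 = 12.8
The largest value is 14.6 kPa from combination 5.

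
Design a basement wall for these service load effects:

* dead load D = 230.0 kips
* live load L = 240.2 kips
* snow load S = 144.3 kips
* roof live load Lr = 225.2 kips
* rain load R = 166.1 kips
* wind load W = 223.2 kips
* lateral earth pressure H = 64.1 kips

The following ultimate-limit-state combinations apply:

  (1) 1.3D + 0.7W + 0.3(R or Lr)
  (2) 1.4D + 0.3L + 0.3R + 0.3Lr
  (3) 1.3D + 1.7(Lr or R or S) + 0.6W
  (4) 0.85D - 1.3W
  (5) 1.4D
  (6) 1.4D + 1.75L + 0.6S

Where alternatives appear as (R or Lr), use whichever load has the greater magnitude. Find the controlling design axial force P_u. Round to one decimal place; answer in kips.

(R or Lr) → Lr = 225.2 kips; (Lr or R or S) → Lr = 225.2 kips.
(1) 1.3(230.0) + 0.7(223.2) + 0.3(225.2) = 299.0 + 156.2 + 67.6 = 522.8
(2) 1.4(230.0) + 0.3(240.2) + 0.3(166.1) + 0.3(225.2) = 322.0 + 72.1 + 49.8 + 67.6 = 511.5
(3) 1.3(230.0) + 1.7(225.2) + 0.6(223.2) = 815.8
(4) 0.85(230.0) - 1.3(223.2) = 195.5 - 290.2 = -94.7
(5) 1.4(230.0) = 322.0
(6) 1.4(230.0) + 1.75(240.2) + 0.6(144.3) = 828.9
Combination 6 governs: P_u = 828.9 kips.

828.9 kips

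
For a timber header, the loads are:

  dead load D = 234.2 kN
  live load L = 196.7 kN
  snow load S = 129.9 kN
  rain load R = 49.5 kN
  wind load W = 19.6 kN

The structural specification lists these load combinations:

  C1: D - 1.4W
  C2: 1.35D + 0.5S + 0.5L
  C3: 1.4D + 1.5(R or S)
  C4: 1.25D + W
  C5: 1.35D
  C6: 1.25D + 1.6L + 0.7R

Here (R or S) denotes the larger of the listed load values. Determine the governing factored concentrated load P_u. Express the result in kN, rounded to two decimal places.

642.12 kN

(R or S) → S = 129.9 kN.
C1: 1.0(234.2) - 1.4(19.6) = 234.20 - 27.44 = 206.76
C2: 1.35(234.2) + 0.5(129.9) + 0.5(196.7) = 316.17 + 64.95 + 98.35 = 479.47
C3: 1.4(234.2) + 1.5(129.9) = 327.88 + 194.85 = 522.73
C4: 1.25(234.2) + 1.0(19.6) = 292.75 + 19.60 = 312.35
C5: 1.35(234.2) = 316.17
C6: 1.25(234.2) + 1.6(196.7) + 0.7(49.5) = 292.75 + 314.72 + 34.65 = 642.12
Combination 6 governs: P_u = 642.12 kN.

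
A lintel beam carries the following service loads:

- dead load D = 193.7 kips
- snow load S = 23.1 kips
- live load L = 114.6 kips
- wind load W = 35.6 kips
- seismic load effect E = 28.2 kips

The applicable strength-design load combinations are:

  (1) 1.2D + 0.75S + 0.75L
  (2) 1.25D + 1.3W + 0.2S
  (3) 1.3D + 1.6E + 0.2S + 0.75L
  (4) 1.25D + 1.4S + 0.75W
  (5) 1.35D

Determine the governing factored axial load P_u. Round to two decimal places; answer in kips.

(1) 1.2(193.7) + 0.75(23.1) + 0.75(114.6) = 232.44 + 17.33 + 85.95 = 335.72
(2) 1.25(193.7) + 1.3(35.6) + 0.2(23.1) = 242.13 + 46.28 + 4.62 = 293.03
(3) 1.3(193.7) + 1.6(28.2) + 0.2(23.1) + 0.75(114.6) = 251.81 + 45.12 + 4.62 + 85.95 = 387.50
(4) 1.25(193.7) + 1.4(23.1) + 0.75(35.6) = 242.13 + 32.34 + 26.70 = 301.17
(5) 1.35(193.7) = 261.50
The controlling combination is 3, giving 387.50 kips.

387.50 kips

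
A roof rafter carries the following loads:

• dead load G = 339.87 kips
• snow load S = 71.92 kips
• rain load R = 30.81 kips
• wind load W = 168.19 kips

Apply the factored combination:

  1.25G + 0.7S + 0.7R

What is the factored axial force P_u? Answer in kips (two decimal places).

496.75 kips

1.25(339.87) + 0.7(71.92) + 0.7(30.81) = 424.84 + 50.34 + 21.57 = 496.75
P_u = 496.75 kips.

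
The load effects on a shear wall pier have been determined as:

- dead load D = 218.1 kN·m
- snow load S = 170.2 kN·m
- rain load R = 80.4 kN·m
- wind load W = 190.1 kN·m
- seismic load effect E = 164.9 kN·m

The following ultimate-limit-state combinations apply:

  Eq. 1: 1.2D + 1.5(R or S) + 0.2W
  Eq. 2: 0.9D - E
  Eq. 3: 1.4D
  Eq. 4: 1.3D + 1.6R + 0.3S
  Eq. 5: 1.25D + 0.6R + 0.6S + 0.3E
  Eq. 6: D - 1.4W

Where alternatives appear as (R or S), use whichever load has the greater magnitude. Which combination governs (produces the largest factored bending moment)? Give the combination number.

(R or S) → S = 170.2 kN·m.
Eq. 1: 1.2(218.1) + 1.5(170.2) + 0.2(190.1) = 261.7 + 255.3 + 38.0 = 555.0
Eq. 2: 0.9(218.1) - 1.0(164.9) = 196.3 - 164.9 = 31.4
Eq. 3: 1.4(218.1) = 305.3
Eq. 4: 1.3(218.1) + 1.6(80.4) + 0.3(170.2) = 283.5 + 128.6 + 51.1 = 463.2
Eq. 5: 1.25(218.1) + 0.6(80.4) + 0.6(170.2) + 0.3(164.9) = 472.5
Eq. 6: 1.0(218.1) - 1.4(190.1) = 218.1 - 266.1 = -48.0
The largest value is 555.0 kN·m from combination 1.

Combination 1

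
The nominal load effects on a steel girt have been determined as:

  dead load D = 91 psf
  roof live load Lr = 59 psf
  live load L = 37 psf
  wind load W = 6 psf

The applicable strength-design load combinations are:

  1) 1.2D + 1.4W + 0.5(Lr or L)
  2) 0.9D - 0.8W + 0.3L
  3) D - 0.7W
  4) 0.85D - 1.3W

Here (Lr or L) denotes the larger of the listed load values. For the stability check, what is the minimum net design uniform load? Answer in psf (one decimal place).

69.6 psf

(Lr or L) → Lr = 59 psf.
1) 1.2(91) + 1.4(6) + 0.5(59) = 109.2 + 8.4 + 29.5 = 147.1
2) 0.9(91) - 0.8(6) + 0.3(37) = 81.9 - 4.8 + 11.1 = 88.2
3) 1.0(91) - 0.7(6) = 91.0 - 4.2 = 86.8
4) 0.85(91) - 1.3(6) = 77.4 - 7.8 = 69.6
Combination 4 gives the minimum: 69.6 psf.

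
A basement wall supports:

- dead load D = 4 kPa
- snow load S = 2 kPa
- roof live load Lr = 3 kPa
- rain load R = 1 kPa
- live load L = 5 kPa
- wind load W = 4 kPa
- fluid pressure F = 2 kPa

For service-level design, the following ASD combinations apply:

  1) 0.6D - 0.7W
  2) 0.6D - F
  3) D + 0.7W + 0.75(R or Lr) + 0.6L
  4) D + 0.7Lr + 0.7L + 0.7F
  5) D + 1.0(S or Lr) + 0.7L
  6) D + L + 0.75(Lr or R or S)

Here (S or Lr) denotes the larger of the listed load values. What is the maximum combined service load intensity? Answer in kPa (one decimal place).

(R or Lr) → Lr = 3 kPa; (S or Lr) → Lr = 3 kPa; (Lr or R or S) → Lr = 3 kPa.
1) 0.6(4) - 0.7(4) = 2.4 - 2.8 = -0.4
2) 0.6(4) - 1.0(2) = 2.4 - 2.0 = 0.4
3) 1.0(4) + 0.7(4) + 0.75(3) + 0.6(5) = 4.0 + 2.8 + 2.3 + 3.0 = 12.1
4) 1.0(4) + 0.7(3) + 0.7(5) + 0.7(2) = 4.0 + 2.1 + 3.5 + 1.4 = 11.0
5) 1.0(4) + 1.0(3) + 0.7(5) = 4.0 + 3.0 + 3.5 = 10.5
6) 1.0(4) + 1.0(5) + 0.75(3) = 4.0 + 5.0 + 2.3 = 11.3
The controlling combination is 3, giving 12.1 kPa.

12.1 kPa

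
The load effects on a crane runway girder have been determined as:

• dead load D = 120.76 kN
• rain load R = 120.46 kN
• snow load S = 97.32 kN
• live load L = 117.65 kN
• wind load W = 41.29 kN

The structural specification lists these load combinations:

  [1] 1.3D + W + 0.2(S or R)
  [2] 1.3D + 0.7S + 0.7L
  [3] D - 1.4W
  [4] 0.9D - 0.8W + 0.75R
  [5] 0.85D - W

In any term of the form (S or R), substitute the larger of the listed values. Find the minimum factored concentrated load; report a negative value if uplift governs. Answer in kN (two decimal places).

61.36 kN

(S or R) → R = 120.46 kN.
[1] 1.3(120.76) + 1.0(41.29) + 0.2(120.46) = 156.99 + 41.29 + 24.09 = 222.37
[2] 1.3(120.76) + 0.7(97.32) + 0.7(117.65) = 156.99 + 68.12 + 82.36 = 307.47
[3] 1.0(120.76) - 1.4(41.29) = 120.76 - 57.81 = 62.95
[4] 0.9(120.76) - 0.8(41.29) + 0.75(120.46) = 108.68 - 33.03 + 90.35 = 166.00
[5] 0.85(120.76) - 1.0(41.29) = 102.65 - 41.29 = 61.36
Combination 5 gives the minimum: 61.36 kN.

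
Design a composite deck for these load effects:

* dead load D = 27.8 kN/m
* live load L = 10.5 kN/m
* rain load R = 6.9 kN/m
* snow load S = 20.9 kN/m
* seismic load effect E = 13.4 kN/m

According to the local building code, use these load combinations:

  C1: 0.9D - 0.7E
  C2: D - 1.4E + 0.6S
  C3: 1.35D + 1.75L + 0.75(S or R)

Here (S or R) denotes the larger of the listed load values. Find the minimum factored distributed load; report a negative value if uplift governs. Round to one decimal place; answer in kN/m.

15.6 kN/m

(S or R) → S = 20.9 kN/m.
C1: 0.9(27.8) - 0.7(13.4) = 25.0 - 9.4 = 15.6
C2: 1.0(27.8) - 1.4(13.4) + 0.6(20.9) = 21.6
C3: 1.35(27.8) + 1.75(10.5) + 0.75(20.9) = 37.5 + 18.4 + 15.7 = 71.6
Combination 1 gives the minimum: 15.6 kN/m.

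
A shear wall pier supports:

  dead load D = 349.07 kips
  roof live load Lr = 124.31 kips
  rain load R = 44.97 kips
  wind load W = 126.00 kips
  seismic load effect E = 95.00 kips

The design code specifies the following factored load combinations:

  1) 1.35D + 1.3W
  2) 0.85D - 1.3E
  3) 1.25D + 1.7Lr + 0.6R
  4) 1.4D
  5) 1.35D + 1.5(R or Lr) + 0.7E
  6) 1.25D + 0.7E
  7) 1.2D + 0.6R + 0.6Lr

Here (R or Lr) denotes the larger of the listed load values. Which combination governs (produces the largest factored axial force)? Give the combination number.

(R or Lr) → Lr = 124.31 kips.
1) 1.35(349.07) + 1.3(126.00) = 471.24 + 163.80 = 635.04
2) 0.85(349.07) - 1.3(95.00) = 296.71 - 123.50 = 173.21
3) 1.25(349.07) + 1.7(124.31) + 0.6(44.97) = 436.34 + 211.33 + 26.98 = 674.65
4) 1.4(349.07) = 488.70
5) 1.35(349.07) + 1.5(124.31) + 0.7(95.00) = 471.24 + 186.47 + 66.50 = 724.21
6) 1.25(349.07) + 0.7(95.00) = 436.34 + 66.50 = 502.84
7) 1.2(349.07) + 0.6(44.97) + 0.6(124.31) = 418.88 + 26.98 + 74.59 = 520.45
The largest value is 724.21 kips from combination 5.

Combination 5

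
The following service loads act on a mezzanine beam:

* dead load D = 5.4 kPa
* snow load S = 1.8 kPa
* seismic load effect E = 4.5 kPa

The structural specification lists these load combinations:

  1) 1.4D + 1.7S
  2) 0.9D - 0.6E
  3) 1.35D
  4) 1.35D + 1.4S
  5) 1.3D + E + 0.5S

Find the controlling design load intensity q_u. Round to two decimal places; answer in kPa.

12.42 kPa

1) 1.4(5.4) + 1.7(1.8) = 7.56 + 3.06 = 10.62
2) 0.9(5.4) - 0.6(4.5) = 4.86 - 2.70 = 2.16
3) 1.35(5.4) = 7.29
4) 1.35(5.4) + 1.4(1.8) = 7.29 + 2.52 = 9.81
5) 1.3(5.4) + 1.0(4.5) + 0.5(1.8) = 7.02 + 4.50 + 0.90 = 12.42
Maximum is from combination 5.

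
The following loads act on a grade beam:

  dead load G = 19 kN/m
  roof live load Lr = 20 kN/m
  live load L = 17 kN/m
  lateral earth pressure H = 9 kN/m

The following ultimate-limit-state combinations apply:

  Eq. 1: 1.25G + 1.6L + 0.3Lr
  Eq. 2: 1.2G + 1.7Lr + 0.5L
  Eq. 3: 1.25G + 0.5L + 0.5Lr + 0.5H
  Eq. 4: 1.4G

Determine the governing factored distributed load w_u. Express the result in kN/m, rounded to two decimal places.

65.30 kN/m

Eq. 1: 1.25(19) + 1.6(17) + 0.3(20) = 23.75 + 27.20 + 6.00 = 56.95
Eq. 2: 1.2(19) + 1.7(20) + 0.5(17) = 22.80 + 34.00 + 8.50 = 65.30
Eq. 3: 1.25(19) + 0.5(17) + 0.5(20) + 0.5(9) = 23.75 + 8.50 + 10.00 + 4.50 = 46.75
Eq. 4: 1.4(19) = 26.60
Maximum is from combination 2.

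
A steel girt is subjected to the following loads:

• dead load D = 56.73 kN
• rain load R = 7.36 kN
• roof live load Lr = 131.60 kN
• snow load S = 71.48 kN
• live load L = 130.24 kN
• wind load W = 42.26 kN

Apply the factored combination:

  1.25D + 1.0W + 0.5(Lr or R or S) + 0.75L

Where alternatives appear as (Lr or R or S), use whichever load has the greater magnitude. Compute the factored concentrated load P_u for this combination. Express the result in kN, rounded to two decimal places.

(Lr or R or S) → Lr = 131.60 kN.
1.25(56.73) + 1.0(42.26) + 0.5(131.60) + 0.75(130.24) = 70.91 + 42.26 + 65.80 + 97.68 = 276.65
P_u = 276.65 kN.

276.65 kN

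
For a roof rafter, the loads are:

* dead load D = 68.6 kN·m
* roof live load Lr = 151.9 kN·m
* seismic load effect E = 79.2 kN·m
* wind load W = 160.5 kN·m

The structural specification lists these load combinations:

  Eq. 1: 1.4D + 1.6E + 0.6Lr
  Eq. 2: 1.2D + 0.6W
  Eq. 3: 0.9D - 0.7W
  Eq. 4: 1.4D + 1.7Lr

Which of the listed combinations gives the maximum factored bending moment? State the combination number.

Combination 4

Eq. 1: 1.4(68.6) + 1.6(79.2) + 0.6(151.9) = 96.04 + 126.72 + 91.14 = 313.90
Eq. 2: 1.2(68.6) + 0.6(160.5) = 82.32 + 96.30 = 178.62
Eq. 3: 0.9(68.6) - 0.7(160.5) = 61.74 - 112.35 = -50.61
Eq. 4: 1.4(68.6) + 1.7(151.9) = 96.04 + 258.23 = 354.27
The largest value is 354.27 kN·m from combination 4.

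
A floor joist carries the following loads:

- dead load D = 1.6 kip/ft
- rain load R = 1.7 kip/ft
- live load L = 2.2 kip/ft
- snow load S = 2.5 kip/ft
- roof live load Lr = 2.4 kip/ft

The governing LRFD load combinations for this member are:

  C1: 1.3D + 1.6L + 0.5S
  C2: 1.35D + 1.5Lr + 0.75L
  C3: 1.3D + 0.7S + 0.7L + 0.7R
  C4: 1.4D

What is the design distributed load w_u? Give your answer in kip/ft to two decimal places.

7.41 kip/ft

C1: 1.3(1.6) + 1.6(2.2) + 0.5(2.5) = 2.08 + 3.52 + 1.25 = 6.85
C2: 1.35(1.6) + 1.5(2.4) + 0.75(2.2) = 2.16 + 3.60 + 1.65 = 7.41
C3: 1.3(1.6) + 0.7(2.5) + 0.7(2.2) + 0.7(1.7) = 2.08 + 1.75 + 1.54 + 1.19 = 6.56
C4: 1.4(1.6) = 2.24
Maximum is from combination 2.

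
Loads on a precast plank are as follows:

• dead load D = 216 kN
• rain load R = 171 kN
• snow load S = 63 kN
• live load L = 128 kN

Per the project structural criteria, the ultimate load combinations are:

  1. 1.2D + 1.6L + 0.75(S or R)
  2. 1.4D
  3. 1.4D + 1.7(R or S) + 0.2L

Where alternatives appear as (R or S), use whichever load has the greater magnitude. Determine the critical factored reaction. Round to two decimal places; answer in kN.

618.70 kN

(S or R) → R = 171 kN; (R or S) → R = 171 kN.
1. 1.2(216) + 1.6(128) + 0.75(171) = 592.25
2. 1.4(216) = 302.40
3. 1.4(216) + 1.7(171) + 0.2(128) = 618.70
Combination 3 governs: V_u = 618.70 kN.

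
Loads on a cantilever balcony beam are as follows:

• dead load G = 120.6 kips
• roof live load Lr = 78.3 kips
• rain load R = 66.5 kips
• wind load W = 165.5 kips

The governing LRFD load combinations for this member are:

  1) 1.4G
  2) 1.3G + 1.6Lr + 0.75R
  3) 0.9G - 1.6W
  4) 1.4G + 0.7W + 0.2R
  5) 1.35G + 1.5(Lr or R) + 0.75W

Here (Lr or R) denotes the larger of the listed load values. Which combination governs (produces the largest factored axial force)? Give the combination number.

Combination 5

(Lr or R) → Lr = 78.3 kips.
1) 1.4(120.6) = 168.84
2) 1.3(120.6) + 1.6(78.3) + 0.75(66.5) = 156.78 + 125.28 + 49.88 = 331.94
3) 0.9(120.6) - 1.6(165.5) = 108.54 - 264.80 = -156.26
4) 1.4(120.6) + 0.7(165.5) + 0.2(66.5) = 168.84 + 115.85 + 13.30 = 297.99
5) 1.35(120.6) + 1.5(78.3) + 0.75(165.5) = 162.81 + 117.45 + 124.13 = 404.39
The largest value is 404.39 kips from combination 5.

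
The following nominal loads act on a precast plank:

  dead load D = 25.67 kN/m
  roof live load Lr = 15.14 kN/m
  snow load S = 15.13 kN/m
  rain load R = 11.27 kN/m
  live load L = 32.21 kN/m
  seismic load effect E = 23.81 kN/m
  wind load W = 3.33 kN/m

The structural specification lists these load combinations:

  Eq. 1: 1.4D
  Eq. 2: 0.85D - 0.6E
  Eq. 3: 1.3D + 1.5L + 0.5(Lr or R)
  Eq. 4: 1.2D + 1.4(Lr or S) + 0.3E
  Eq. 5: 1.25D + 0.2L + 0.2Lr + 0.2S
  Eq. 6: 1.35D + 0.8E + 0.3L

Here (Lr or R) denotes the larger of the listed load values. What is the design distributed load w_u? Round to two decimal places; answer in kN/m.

89.26 kN/m

(Lr or R) → Lr = 15.14 kN/m; (Lr or S) → Lr = 15.14 kN/m.
Eq. 1: 1.4(25.67) = 35.94
Eq. 2: 0.85(25.67) - 0.6(23.81) = 21.82 - 14.29 = 7.53
Eq. 3: 1.3(25.67) + 1.5(32.21) + 0.5(15.14) = 33.37 + 48.32 + 7.57 = 89.26
Eq. 4: 1.2(25.67) + 1.4(15.14) + 0.3(23.81) = 30.80 + 21.20 + 7.14 = 59.14
Eq. 5: 1.25(25.67) + 0.2(32.21) + 0.2(15.14) + 0.2(15.13) = 44.58
Eq. 6: 1.35(25.67) + 0.8(23.81) + 0.3(32.21) = 63.37
Combination 3 governs: w_u = 89.26 kN/m.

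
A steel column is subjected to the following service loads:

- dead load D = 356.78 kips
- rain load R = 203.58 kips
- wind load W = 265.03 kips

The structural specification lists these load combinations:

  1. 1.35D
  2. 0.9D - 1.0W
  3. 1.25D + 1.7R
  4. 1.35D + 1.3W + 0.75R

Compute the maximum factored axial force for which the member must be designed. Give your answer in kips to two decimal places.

1. 1.35(356.78) = 481.65
2. 0.9(356.78) - 1.0(265.03) = 321.10 - 265.03 = 56.07
3. 1.25(356.78) + 1.7(203.58) = 792.06
4. 1.35(356.78) + 1.3(265.03) + 0.75(203.58) = 481.65 + 344.54 + 152.69 = 978.88
Combination 4 governs: P_u = 978.88 kips.

978.88 kips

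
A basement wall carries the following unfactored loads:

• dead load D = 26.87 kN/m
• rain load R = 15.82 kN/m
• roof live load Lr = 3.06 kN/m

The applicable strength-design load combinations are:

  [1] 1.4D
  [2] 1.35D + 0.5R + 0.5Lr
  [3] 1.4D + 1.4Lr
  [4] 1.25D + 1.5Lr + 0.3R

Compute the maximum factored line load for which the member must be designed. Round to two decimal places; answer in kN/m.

[1] 1.4(26.87) = 37.62
[2] 1.35(26.87) + 0.5(15.82) + 0.5(3.06) = 36.27 + 7.91 + 1.53 = 45.71
[3] 1.4(26.87) + 1.4(3.06) = 37.62 + 4.28 = 41.90
[4] 1.25(26.87) + 1.5(3.06) + 0.3(15.82) = 42.92
Combination 2 governs: w_u = 45.71 kN/m.

45.71 kN/m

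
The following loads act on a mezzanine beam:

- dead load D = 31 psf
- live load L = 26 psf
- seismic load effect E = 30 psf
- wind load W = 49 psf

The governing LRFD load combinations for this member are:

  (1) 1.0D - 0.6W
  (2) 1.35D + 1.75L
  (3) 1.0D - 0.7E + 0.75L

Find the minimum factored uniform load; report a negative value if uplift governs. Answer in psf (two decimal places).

(1) 1.0(31) - 0.6(49) = 31.00 - 29.40 = 1.60
(2) 1.35(31) + 1.75(26) = 41.85 + 45.50 = 87.35
(3) 1.0(31) - 0.7(30) + 0.75(26) = 31.00 - 21.00 + 19.50 = 29.50
Combination 1 gives the minimum: 1.60 psf.

1.60 psf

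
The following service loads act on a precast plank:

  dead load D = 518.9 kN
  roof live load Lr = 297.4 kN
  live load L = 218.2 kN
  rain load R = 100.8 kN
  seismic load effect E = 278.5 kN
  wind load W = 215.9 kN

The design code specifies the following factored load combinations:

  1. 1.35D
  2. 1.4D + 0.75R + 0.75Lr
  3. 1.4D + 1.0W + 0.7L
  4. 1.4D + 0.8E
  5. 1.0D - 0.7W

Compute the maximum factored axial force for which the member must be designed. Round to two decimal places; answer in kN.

1. 1.35(518.9) = 700.52
2. 1.4(518.9) + 0.75(100.8) + 0.75(297.4) = 1025.11
3. 1.4(518.9) + 1.0(215.9) + 0.7(218.2) = 1095.10
4. 1.4(518.9) + 0.8(278.5) = 949.26
5. 1.0(518.9) - 0.7(215.9) = 367.77
Maximum is from combination 3.

1095.10 kN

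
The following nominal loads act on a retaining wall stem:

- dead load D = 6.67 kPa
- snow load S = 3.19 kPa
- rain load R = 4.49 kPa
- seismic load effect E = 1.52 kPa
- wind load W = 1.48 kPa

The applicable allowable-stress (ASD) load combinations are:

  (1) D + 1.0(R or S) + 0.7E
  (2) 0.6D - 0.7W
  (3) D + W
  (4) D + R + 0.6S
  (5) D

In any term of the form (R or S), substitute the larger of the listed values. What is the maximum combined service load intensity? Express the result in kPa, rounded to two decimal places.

13.07 kPa

(R or S) → R = 4.49 kPa.
(1) 1.0(6.67) + 1.0(4.49) + 0.7(1.52) = 6.67 + 4.49 + 1.06 = 12.22
(2) 0.6(6.67) - 0.7(1.48) = 2.97
(3) 1.0(6.67) + 1.0(1.48) = 6.67 + 1.48 = 8.15
(4) 1.0(6.67) + 1.0(4.49) + 0.6(3.19) = 6.67 + 4.49 + 1.91 = 13.07
(5) 1.0(6.67) = 6.67
The controlling combination is 4, giving 13.07 kPa.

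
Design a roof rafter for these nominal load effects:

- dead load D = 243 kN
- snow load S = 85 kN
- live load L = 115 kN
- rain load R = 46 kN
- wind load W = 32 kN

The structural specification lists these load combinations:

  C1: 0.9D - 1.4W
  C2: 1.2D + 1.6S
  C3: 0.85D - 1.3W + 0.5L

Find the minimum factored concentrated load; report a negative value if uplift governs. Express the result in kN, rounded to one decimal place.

C1: 0.9(243) - 1.4(32) = 218.7 - 44.8 = 173.9
C2: 1.2(243) + 1.6(85) = 291.6 + 136.0 = 427.6
C3: 0.85(243) - 1.3(32) + 0.5(115) = 206.6 - 41.6 + 57.5 = 222.5
Combination 1 gives the minimum: 173.9 kN.

173.9 kN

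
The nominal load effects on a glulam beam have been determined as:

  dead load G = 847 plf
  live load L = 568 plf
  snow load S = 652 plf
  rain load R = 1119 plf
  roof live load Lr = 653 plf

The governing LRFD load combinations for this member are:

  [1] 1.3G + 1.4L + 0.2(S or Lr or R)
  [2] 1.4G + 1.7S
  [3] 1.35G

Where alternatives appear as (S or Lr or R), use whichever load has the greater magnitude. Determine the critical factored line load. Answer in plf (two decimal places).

2294.20 plf

(S or Lr or R) → R = 1119 plf.
[1] 1.3(847) + 1.4(568) + 0.2(1119) = 2120.10
[2] 1.4(847) + 1.7(652) = 2294.20
[3] 1.35(847) = 1143.45
Maximum is from combination 2.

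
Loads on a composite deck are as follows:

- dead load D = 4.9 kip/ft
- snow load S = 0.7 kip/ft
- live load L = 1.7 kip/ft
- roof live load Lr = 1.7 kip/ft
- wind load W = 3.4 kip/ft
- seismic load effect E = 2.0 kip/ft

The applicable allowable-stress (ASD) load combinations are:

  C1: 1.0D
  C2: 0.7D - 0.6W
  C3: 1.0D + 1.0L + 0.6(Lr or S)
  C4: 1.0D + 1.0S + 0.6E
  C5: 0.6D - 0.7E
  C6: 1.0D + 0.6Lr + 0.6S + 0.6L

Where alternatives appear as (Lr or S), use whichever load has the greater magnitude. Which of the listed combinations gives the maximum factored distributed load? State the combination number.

Combination 3

(Lr or S) → Lr = 1.7 kip/ft.
C1: 1.0(4.9) = 4.9
C2: 0.7(4.9) - 0.6(3.4) = 3.4 - 2.0 = 1.4
C3: 1.0(4.9) + 1.0(1.7) + 0.6(1.7) = 4.9 + 1.7 + 1.0 = 7.6
C4: 1.0(4.9) + 1.0(0.7) + 0.6(2.0) = 4.9 + 0.7 + 1.2 = 6.8
C5: 0.6(4.9) - 0.7(2.0) = 2.9 - 1.4 = 1.5
C6: 1.0(4.9) + 0.6(1.7) + 0.6(0.7) + 0.6(1.7) = 7.4
The largest value is 7.6 kip/ft from combination 3.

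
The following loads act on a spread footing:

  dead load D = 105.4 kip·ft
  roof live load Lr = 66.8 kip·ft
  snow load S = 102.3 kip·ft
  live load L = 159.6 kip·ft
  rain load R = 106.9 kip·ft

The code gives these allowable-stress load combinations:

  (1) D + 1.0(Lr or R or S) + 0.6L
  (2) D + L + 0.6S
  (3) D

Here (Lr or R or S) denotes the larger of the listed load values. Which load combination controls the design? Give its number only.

(Lr or R or S) → R = 106.9 kip·ft.
(1) 1.0(105.4) + 1.0(106.9) + 0.6(159.6) = 105.40 + 106.90 + 95.76 = 308.06
(2) 1.0(105.4) + 1.0(159.6) + 0.6(102.3) = 105.40 + 159.60 + 61.38 = 326.38
(3) 1.0(105.4) = 105.40
The largest value is 326.38 kip·ft from combination 2.

Combination 2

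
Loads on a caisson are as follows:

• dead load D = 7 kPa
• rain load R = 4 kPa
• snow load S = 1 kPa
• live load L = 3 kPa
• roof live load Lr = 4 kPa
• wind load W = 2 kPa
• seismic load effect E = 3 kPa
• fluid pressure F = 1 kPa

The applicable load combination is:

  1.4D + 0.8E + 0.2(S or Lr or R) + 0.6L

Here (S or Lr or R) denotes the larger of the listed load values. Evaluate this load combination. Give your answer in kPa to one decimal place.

(S or Lr or R) → Lr = 4 kPa.
1.4(7) + 0.8(3) + 0.2(4) + 0.6(3) = 9.8 + 2.4 + 0.8 + 1.8 = 14.8
q_u = 14.8 kPa.

14.8 kPa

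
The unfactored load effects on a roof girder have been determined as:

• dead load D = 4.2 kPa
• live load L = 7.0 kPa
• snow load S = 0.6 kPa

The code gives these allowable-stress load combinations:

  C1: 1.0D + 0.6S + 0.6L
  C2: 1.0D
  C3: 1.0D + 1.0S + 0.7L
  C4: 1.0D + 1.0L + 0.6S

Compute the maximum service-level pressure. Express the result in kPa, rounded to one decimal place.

C1: 1.0(4.2) + 0.6(0.6) + 0.6(7.0) = 4.2 + 0.4 + 4.2 = 8.8
C2: 1.0(4.2) = 4.2
C3: 1.0(4.2) + 1.0(0.6) + 0.7(7.0) = 4.2 + 0.6 + 4.9 = 9.7
C4: 1.0(4.2) + 1.0(7.0) + 0.6(0.6) = 4.2 + 7.0 + 0.4 = 11.6
The controlling combination is 4, giving 11.6 kPa.

11.6 kPa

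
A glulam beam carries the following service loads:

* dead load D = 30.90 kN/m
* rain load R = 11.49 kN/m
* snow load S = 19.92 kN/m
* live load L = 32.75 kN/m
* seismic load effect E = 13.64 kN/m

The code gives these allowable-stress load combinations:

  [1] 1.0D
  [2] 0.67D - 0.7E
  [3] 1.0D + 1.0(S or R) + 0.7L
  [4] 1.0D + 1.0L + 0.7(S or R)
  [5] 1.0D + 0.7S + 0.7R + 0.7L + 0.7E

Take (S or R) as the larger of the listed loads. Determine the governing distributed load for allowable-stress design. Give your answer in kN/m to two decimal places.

(S or R) → S = 19.92 kN/m.
[1] 1.0(30.90) = 30.90
[2] 0.67(30.90) - 0.7(13.64) = 11.16
[3] 1.0(30.90) + 1.0(19.92) + 0.7(32.75) = 73.75
[4] 1.0(30.90) + 1.0(32.75) + 0.7(19.92) = 77.59
[5] 1.0(30.90) + 0.7(19.92) + 0.7(11.49) + 0.7(32.75) + 0.7(13.64) = 85.36
Maximum is from combination 5.

85.36 kN/m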